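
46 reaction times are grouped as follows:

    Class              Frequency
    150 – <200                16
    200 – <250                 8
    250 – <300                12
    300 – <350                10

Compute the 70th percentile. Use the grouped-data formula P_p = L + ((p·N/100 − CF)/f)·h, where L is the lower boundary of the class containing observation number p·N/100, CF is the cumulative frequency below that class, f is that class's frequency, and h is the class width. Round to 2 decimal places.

N = 46; target position k = 70/100 · 46 = 32.2.
Cumulative frequencies: 16, 24, 36, 46.
Observation 32.2 falls in the class 250 – <300.
L = 250, CF = 24, f = 12, h = 50.
P70 = 250 + ((32.2 − 24)/12)·50 = 250 + 34.1667 = 284.167.

284.17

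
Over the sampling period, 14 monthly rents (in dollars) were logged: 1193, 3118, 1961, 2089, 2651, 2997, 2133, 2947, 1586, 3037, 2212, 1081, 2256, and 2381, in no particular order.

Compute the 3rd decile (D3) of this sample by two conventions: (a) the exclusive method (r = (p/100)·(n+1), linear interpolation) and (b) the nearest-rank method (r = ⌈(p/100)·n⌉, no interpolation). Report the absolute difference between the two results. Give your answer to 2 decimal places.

64.00

Sorted: 1081, 1193, 1586, 1961, 2089, 2133, 2212, 2256, 2381, 2651, 2947, 2997, 3037, 3118.
n = 14.
(a) r = 4.5; between ranks 4 (1961) and 5 (2089): 2025.
(b) the nearest-rank method: rank 5 → 2089.
|2025 − 2089| = 64.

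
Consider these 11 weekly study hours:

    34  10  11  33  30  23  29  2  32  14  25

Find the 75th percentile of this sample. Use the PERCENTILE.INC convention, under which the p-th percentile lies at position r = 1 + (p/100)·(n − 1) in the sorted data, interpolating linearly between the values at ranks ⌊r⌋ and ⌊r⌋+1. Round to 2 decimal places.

Sorted: 2, 10, 11, 14, 23, 25, 29, 30, 32, 33, 34.
n = 11.
r = 1 + (75/100)·(11 − 1) = 1 + 7.5 = 8.5.
Rank 8 is 30 and rank 9 is 32.
Interpolate: 30 + 0.5·(32 − 30) = 30 + 0.5·2 = 31.

31.00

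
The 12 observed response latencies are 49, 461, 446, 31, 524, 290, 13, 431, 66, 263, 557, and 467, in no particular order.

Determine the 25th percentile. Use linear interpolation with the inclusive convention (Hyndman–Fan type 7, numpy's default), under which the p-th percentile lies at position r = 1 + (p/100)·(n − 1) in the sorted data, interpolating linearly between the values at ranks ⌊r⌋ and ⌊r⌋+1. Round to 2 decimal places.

61.75

Sorted: 13, 31, 49, 66, 263, 290, 431, 446, 461, 467, 524, 557.
n = 12.
r = 1 + (25/100)·(12 − 1) = 1 + 2.75 = 3.75.
Rank 3 is 49 and rank 4 is 66.
Interpolate: 49 + 0.75·(66 − 49) = 49 + 0.75·17 = 61.75.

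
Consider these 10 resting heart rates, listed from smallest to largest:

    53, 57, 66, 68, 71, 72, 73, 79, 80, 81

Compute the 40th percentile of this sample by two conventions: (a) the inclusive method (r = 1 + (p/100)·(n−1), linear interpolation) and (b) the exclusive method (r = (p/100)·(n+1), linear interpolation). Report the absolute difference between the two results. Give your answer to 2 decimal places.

n = 10.
(a) r = 4.6; between ranks 4 (68) and 5 (71): 69.8.
(b) r = 4.4; between ranks 4 (68) and 5 (71): 69.2.
|69.8 − 69.2| = 0.6.

0.60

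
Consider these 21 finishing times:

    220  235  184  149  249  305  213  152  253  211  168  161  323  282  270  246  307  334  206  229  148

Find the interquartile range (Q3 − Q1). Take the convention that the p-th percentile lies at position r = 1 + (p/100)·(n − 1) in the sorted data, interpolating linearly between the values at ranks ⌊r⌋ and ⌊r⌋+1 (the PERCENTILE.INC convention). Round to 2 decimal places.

86.00

Sorted: 148, 149, 152, 161, 168, 184, 206, 211, 213, 220, 229, 235, 246, 249, 253, 270, 282, 305, 307, 323, 334.
n = 21.
P25: r = 6 (integer) → 184.
P75: r = 16 (integer) → 270.
Difference: 270 − 184 = 86.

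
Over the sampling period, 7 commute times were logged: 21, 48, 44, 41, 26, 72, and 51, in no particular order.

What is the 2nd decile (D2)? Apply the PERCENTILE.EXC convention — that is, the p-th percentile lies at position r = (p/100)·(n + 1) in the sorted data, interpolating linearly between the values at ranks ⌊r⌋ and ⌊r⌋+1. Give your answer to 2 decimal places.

Sorted: 21, 26, 41, 44, 48, 51, 72.
n = 7.
r = (20/100)·(7 + 1) = 1.6.
Rank 1 is 21 and rank 2 is 26.
Interpolate: 21 + 0.6·(26 − 21) = 21 + 0.6·5 = 24.

24.00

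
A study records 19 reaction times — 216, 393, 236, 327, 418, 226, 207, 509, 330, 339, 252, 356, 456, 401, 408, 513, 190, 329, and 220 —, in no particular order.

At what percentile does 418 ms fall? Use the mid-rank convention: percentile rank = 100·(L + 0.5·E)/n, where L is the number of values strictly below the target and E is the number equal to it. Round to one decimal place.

81.6

Sorted: 190, 207, 216, 220, 226, 236, 252, 327, 329, 330, 339, 356, 393, 401, 408, 418, 456, 509, 513.
Count below 418: L = 15; count equal: E = 1; n = 19.
Percentile rank = 100·(15 + 0.5·1)/19 = 100·15.5/19 = 81.58.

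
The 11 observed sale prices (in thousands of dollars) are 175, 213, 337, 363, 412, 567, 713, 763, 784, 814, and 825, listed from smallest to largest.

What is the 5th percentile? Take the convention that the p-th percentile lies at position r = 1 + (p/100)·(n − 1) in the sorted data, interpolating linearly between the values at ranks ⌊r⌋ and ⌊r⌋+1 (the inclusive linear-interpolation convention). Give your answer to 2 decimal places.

194.00

n = 11.
r = 1 + (5/100)·(11 − 1) = 1 + 0.5 = 1.5.
Rank 1 is 175 and rank 2 is 213.
Interpolate: 175 + 0.5·(213 − 175) = 175 + 0.5·38 = 194.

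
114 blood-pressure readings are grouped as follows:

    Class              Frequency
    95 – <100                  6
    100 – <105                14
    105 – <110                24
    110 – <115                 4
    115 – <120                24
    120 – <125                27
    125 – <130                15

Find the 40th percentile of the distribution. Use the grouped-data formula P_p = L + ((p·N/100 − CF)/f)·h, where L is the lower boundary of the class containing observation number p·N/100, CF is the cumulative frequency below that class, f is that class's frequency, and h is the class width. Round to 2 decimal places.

N = 114; target position k = 40/100 · 114 = 45.6.
Cumulative frequencies: 6, 20, 44, 48, 72, 99, 114.
Observation 45.6 falls in the class 110 – <115.
L = 110, CF = 44, f = 4, h = 5.
P40 = 110 + ((45.6 − 44)/4)·5 = 110 + 2 = 112.

112.00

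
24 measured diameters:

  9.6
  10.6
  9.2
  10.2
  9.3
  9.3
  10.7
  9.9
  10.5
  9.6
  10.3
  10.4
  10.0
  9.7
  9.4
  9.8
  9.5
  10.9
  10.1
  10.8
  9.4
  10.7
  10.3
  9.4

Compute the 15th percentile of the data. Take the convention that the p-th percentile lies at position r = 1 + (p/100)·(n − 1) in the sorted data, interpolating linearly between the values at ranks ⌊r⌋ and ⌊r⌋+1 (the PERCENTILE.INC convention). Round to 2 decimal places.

9.40

Sorted: 9.2, 9.3, 9.3, 9.4, 9.4, 9.4, 9.5, 9.6, 9.6, 9.7, 9.8, 9.9, 10.0, 10.1, 10.2, 10.3, 10.3, 10.4, 10.5, 10.6, 10.7, 10.7, 10.8, 10.9.
n = 24.
r = 1 + (15/100)·(24 − 1) = 1 + 3.45 = 4.45.
Rank 4 is 9.4 and rank 5 is 9.4.
Interpolate: 9.4 + 0.45·(9.4 − 9.4) = 9.4 + 0.45·0 = 9.4.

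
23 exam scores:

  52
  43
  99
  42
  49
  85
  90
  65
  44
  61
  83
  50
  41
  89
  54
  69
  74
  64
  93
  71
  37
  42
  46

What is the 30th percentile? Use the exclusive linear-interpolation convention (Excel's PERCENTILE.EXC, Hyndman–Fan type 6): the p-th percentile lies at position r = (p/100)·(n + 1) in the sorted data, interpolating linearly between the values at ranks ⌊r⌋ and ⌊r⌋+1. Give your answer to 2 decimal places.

Sorted: 37, 41, 42, 42, 43, 44, 46, 49, 50, 52, 54, 61, 64, 65, 69, 71, 74, 83, 85, 89, 90, 93, 99.
n = 23.
r = (30/100)·(23 + 1) = 7.2.
Rank 7 is 46 and rank 8 is 49.
Interpolate: 46 + 0.2·(49 − 46) = 46 + 0.2·3 = 46.6.

46.60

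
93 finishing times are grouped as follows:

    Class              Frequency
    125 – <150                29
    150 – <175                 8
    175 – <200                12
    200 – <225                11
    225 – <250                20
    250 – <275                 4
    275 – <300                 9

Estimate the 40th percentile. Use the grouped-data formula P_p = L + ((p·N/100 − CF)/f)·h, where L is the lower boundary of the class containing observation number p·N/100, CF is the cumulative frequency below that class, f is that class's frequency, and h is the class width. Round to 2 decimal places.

175.42

N = 93; target position k = 40/100 · 93 = 37.2.
Cumulative frequencies: 29, 37, 49, 60, 80, 84, 93.
Observation 37.2 falls in the class 175 – <200.
L = 175, CF = 37, f = 12, h = 25.
P40 = 175 + ((37.2 − 37)/12)·25 = 175 + 0.416667 = 175.417.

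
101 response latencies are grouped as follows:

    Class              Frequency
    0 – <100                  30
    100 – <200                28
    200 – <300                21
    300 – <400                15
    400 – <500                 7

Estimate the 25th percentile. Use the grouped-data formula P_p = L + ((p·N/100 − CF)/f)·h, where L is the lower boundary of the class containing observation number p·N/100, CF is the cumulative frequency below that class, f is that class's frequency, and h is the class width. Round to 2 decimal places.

84.17

N = 101; target position k = 25/100 · 101 = 25.25.
Cumulative frequencies: 30, 58, 79, 94, 101.
Observation 25.25 falls in the class 0 – <100.
L = 0, CF = 0, f = 30, h = 100.
P25 = 0 + ((25.25 − 0)/30)·100 = 0 + 84.1667 = 84.1667.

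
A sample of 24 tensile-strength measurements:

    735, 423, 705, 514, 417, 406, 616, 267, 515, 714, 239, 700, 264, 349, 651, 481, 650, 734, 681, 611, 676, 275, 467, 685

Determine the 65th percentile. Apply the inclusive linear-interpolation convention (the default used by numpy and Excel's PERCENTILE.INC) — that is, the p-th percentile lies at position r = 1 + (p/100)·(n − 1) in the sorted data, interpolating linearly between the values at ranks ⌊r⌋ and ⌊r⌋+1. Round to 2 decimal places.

650.95

Sorted: 239, 264, 267, 275, 349, 406, 417, 423, 467, 481, 514, 515, 611, 616, 650, 651, 676, 681, 685, 700, 705, 714, 734, 735.
n = 24.
r = 1 + (65/100)·(24 − 1) = 1 + 14.95 = 15.95.
Rank 15 is 650 and rank 16 is 651.
Interpolate: 650 + 0.95·(651 − 650) = 650 + 0.95·1 = 650.95.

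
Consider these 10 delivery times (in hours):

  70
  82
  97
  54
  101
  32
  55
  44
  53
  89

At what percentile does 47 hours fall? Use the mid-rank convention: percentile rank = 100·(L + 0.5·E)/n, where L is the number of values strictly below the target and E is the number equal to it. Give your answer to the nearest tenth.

Sorted: 32, 44, 53, 54, 55, 70, 82, 89, 97, 101.
Count below 47: L = 2; count equal: E = 0; n = 10.
Percentile rank = 100·(2 + 0.5·0)/10 = 100·2/10 = 20.

20.0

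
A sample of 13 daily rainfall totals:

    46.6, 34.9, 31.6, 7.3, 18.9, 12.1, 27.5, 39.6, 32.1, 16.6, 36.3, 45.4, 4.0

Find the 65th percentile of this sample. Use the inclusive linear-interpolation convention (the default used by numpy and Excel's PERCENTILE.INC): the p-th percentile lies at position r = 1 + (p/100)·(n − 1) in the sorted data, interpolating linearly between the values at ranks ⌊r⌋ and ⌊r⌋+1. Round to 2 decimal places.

34.34

Sorted: 4.0, 7.3, 12.1, 16.6, 18.9, 27.5, 31.6, 32.1, 34.9, 36.3, 39.6, 45.4, 46.6.
n = 13.
r = 1 + (65/100)·(13 − 1) = 1 + 7.8 = 8.8.
Rank 8 is 32.1 and rank 9 is 34.9.
Interpolate: 32.1 + 0.8·(34.9 − 32.1) = 32.1 + 0.8·2.8 = 34.34.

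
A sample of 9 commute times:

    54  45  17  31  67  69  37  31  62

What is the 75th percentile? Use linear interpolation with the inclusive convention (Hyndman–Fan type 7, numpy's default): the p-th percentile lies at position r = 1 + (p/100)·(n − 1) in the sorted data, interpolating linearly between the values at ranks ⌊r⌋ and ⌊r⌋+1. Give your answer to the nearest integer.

62

Sorted: 17, 31, 31, 37, 45, 54, 62, 67, 69.
n = 9.
r = 1 + (75/100)·(9 − 1) = 1 + 6 = 7.
r is an integer, so P75 is the value at rank 7: 62.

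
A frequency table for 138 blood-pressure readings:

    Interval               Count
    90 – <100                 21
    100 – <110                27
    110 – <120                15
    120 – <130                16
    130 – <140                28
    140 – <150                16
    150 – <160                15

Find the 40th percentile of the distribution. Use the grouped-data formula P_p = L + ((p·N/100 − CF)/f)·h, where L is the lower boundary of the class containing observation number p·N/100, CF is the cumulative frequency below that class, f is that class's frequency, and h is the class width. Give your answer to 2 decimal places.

N = 138; target position k = 40/100 · 138 = 55.2.
Cumulative frequencies: 21, 48, 63, 79, 107, 123, 138.
Observation 55.2 falls in the class 110 – <120.
L = 110, CF = 48, f = 15, h = 10.
P40 = 110 + ((55.2 − 48)/15)·10 = 110 + 4.8 = 114.8.

114.80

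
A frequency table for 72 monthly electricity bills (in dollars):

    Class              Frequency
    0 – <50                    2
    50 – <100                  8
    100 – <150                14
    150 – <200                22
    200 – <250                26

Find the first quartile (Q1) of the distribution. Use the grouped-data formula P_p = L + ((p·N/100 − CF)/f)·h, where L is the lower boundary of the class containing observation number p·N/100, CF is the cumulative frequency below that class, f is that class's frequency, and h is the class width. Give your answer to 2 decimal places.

128.57

N = 72; target position k = 25/100 · 72 = 18.
Cumulative frequencies: 2, 10, 24, 46, 72.
Observation 18 falls in the class 100 – <150.
L = 100, CF = 10, f = 14, h = 50.
P25 = 100 + ((18 − 10)/14)·50 = 100 + 28.5714 = 128.571.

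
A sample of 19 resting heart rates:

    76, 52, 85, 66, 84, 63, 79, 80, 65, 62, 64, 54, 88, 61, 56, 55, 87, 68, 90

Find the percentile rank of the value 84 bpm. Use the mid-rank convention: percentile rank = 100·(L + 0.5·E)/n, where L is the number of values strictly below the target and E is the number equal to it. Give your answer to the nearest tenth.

Sorted: 52, 54, 55, 56, 61, 62, 63, 64, 65, 66, 68, 76, 79, 80, 84, 85, 87, 88, 90.
Count below 84: L = 14; count equal: E = 1; n = 19.
Percentile rank = 100·(14 + 0.5·1)/19 = 100·14.5/19 = 76.32.

76.3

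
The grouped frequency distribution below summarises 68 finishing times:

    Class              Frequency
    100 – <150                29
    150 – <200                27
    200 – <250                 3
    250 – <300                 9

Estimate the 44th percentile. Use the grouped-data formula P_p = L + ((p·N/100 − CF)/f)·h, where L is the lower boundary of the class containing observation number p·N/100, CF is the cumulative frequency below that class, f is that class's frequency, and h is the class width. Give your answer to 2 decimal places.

N = 68; target position k = 44/100 · 68 = 29.92.
Cumulative frequencies: 29, 56, 59, 68.
Observation 29.92 falls in the class 150 – <200.
L = 150, CF = 29, f = 27, h = 50.
P44 = 150 + ((29.92 − 29)/27)·50 = 150 + 1.7037 = 151.704.

151.70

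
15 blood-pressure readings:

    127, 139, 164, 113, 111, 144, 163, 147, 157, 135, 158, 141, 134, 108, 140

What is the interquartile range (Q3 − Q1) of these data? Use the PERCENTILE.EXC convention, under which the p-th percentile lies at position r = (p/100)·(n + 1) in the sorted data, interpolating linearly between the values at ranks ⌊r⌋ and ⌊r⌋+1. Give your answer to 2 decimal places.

Sorted: 108, 111, 113, 127, 134, 135, 139, 140, 141, 144, 147, 157, 158, 163, 164.
n = 15.
P25: r = 4 (integer) → 127.
P75: r = 12 (integer) → 157.
Difference: 157 − 127 = 30.

30.00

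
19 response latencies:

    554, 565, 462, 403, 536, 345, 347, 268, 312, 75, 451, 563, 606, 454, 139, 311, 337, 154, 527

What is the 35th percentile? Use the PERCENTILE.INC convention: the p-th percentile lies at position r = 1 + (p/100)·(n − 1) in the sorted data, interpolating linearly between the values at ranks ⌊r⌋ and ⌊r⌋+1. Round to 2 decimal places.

Sorted: 75, 139, 154, 268, 311, 312, 337, 345, 347, 403, 451, 454, 462, 527, 536, 554, 563, 565, 606.
n = 19.
r = 1 + (35/100)·(19 − 1) = 1 + 6.3 = 7.3.
Rank 7 is 337 and rank 8 is 345.
Interpolate: 337 + 0.3·(345 − 337) = 337 + 0.3·8 = 339.4.

339.40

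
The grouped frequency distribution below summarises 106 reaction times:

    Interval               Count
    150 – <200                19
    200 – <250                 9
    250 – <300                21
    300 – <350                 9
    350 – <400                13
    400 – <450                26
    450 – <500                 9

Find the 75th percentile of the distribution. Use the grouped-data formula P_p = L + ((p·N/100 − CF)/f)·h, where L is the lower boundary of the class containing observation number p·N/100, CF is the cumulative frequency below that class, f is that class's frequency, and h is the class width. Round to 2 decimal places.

416.35

N = 106; target position k = 75/100 · 106 = 79.5.
Cumulative frequencies: 19, 28, 49, 58, 71, 97, 106.
Observation 79.5 falls in the class 400 – <450.
L = 400, CF = 71, f = 26, h = 50.
P75 = 400 + ((79.5 − 71)/26)·50 = 400 + 16.3462 = 416.346.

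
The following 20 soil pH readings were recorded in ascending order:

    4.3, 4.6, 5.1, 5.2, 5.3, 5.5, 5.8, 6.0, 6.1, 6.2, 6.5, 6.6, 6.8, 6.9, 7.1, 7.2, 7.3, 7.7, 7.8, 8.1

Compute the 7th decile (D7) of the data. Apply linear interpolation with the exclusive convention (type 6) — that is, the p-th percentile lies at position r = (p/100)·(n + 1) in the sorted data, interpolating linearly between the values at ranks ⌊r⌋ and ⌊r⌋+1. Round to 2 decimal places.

7.04

n = 20.
r = (70/100)·(20 + 1) = 14.7.
Rank 14 is 6.9 and rank 15 is 7.1.
Interpolate: 6.9 + 0.7·(7.1 − 6.9) = 6.9 + 0.7·0.2 = 7.04.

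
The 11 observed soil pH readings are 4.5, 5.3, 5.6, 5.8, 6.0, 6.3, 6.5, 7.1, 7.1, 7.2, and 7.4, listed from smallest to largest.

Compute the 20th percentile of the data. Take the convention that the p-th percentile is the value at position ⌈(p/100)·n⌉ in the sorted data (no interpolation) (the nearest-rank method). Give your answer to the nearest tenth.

n = 11.
Position = ⌈20/100 · 11⌉ = ⌈2.2⌉ = 3.
The value at rank 3 is 5.6.

5.6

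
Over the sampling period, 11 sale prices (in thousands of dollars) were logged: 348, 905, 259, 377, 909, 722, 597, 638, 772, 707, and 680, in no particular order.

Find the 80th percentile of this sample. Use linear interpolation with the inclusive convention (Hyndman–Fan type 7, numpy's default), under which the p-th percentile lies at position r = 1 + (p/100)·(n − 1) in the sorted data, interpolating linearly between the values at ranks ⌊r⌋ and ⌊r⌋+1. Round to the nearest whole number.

772

Sorted: 259, 348, 377, 597, 638, 680, 707, 722, 772, 905, 909.
n = 11.
r = 1 + (80/100)·(11 − 1) = 1 + 8 = 9.
r is an integer, so P80 is the value at rank 9: 772.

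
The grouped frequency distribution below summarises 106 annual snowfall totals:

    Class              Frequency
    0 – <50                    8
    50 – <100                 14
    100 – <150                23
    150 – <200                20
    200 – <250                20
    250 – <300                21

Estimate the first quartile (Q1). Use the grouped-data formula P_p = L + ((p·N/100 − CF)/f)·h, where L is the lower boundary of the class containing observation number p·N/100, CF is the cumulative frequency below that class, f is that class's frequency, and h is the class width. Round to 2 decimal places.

N = 106; target position k = 25/100 · 106 = 26.5.
Cumulative frequencies: 8, 22, 45, 65, 85, 106.
Observation 26.5 falls in the class 100 – <150.
L = 100, CF = 22, f = 23, h = 50.
P25 = 100 + ((26.5 − 22)/23)·50 = 100 + 9.78261 = 109.783.

109.78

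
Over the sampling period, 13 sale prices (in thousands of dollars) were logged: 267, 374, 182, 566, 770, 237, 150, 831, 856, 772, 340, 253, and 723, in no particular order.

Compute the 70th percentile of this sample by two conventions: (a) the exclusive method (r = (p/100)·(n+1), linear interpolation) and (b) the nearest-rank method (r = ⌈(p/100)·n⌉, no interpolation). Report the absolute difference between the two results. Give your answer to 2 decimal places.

Sorted: 150, 182, 237, 253, 267, 340, 374, 566, 723, 770, 772, 831, 856.
n = 13.
(a) r = 9.8; between ranks 9 (723) and 10 (770): 760.6.
(b) the nearest-rank method: rank 10 → 770.
|760.6 − 770| = 9.4.

9.40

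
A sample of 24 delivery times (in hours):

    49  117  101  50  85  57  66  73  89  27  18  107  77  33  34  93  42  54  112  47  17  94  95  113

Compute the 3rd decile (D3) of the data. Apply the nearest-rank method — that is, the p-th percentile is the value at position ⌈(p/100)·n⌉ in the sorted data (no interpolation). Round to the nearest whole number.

49

Sorted: 17, 18, 27, 33, 34, 42, 47, 49, 50, 54, 57, 66, 73, 77, 85, 89, 93, 94, 95, 101, 107, 112, 113, 117.
n = 24.
Position = ⌈30/100 · 24⌉ = ⌈7.2⌉ = 8.
The value at rank 8 is 49.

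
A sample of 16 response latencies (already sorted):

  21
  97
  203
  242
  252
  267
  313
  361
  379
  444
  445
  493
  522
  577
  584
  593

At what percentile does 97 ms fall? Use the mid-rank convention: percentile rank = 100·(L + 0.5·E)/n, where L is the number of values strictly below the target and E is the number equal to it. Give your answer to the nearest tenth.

Count below 97: L = 1; count equal: E = 1; n = 16.
Percentile rank = 100·(1 + 0.5·1)/16 = 100·1.5/16 = 9.375.

9.4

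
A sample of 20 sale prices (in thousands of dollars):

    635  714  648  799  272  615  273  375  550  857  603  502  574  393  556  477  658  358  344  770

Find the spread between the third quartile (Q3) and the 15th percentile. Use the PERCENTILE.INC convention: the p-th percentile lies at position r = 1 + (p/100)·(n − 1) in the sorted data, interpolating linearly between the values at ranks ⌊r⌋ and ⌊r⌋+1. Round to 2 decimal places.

Sorted: 272, 273, 344, 358, 375, 393, 477, 502, 550, 556, 574, 603, 615, 635, 648, 658, 714, 770, 799, 857.
n = 20.
P15: r = 3.85; ranks 3–4 are 344, 358; interpolating gives 355.9.
P75: r = 15.25; ranks 15–16 are 648, 658; interpolating gives 650.5.
Difference: 650.5 − 355.9 = 294.6.

294.60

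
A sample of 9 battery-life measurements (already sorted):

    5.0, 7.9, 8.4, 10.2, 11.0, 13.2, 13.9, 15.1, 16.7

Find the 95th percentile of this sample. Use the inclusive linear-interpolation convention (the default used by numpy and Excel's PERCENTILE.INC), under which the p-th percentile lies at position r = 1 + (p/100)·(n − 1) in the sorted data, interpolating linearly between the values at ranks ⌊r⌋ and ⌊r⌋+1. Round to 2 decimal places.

16.06

n = 9.
r = 1 + (95/100)·(9 − 1) = 1 + 7.6 = 8.6.
Rank 8 is 15.1 and rank 9 is 16.7.
Interpolate: 15.1 + 0.6·(16.7 − 15.1) = 15.1 + 0.6·1.6 = 16.06.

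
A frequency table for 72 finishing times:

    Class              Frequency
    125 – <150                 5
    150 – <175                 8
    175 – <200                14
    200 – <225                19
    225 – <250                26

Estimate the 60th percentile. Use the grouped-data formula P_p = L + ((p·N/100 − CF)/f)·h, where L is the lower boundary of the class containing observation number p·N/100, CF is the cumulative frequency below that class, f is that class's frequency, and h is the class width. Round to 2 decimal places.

N = 72; target position k = 60/100 · 72 = 43.2.
Cumulative frequencies: 5, 13, 27, 46, 72.
Observation 43.2 falls in the class 200 – <225.
L = 200, CF = 27, f = 19, h = 25.
P60 = 200 + ((43.2 − 27)/19)·25 = 200 + 21.3158 = 221.316.

221.32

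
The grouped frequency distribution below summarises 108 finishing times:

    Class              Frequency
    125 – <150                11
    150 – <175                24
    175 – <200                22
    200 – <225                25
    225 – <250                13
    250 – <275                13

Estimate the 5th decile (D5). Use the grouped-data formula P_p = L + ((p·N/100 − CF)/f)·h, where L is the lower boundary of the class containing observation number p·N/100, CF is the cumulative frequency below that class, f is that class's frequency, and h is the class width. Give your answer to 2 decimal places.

196.59

N = 108; target position k = 50/100 · 108 = 54.
Cumulative frequencies: 11, 35, 57, 82, 95, 108.
Observation 54 falls in the class 175 – <200.
L = 175, CF = 35, f = 22, h = 25.
P50 = 175 + ((54 − 35)/22)·25 = 175 + 21.5909 = 196.591.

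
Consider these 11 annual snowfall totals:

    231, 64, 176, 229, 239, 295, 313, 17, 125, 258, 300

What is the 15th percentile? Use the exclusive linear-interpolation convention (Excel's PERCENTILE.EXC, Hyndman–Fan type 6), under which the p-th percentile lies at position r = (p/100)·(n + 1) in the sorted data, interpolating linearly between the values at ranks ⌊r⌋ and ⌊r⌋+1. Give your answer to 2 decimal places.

Sorted: 17, 64, 125, 176, 229, 231, 239, 258, 295, 300, 313.
n = 11.
r = (15/100)·(11 + 1) = 1.8.
Rank 1 is 17 and rank 2 is 64.
Interpolate: 17 + 0.8·(64 − 17) = 17 + 0.8·47 = 54.6.

54.60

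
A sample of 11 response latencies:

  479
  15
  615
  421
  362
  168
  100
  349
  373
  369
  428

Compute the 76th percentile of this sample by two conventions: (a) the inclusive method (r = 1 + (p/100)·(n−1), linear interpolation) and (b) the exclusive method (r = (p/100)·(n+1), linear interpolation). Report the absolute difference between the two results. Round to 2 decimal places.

8.92

Sorted: 15, 100, 168, 349, 362, 369, 373, 421, 428, 479, 615.
n = 11.
(a) r = 8.6; between ranks 8 (421) and 9 (428): 425.2.
(b) r = 9.12; between ranks 9 (428) and 10 (479): 434.12.
|425.2 − 434.12| = 8.92.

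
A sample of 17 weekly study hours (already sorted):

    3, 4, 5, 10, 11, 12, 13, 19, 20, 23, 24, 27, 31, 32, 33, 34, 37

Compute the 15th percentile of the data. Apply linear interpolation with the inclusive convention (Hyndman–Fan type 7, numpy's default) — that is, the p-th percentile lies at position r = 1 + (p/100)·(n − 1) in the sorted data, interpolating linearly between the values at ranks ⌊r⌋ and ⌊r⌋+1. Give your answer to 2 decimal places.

7.00

n = 17.
r = 1 + (15/100)·(17 − 1) = 1 + 2.4 = 3.4.
Rank 3 is 5 and rank 4 is 10.
Interpolate: 5 + 0.4·(10 − 5) = 5 + 0.4·5 = 7.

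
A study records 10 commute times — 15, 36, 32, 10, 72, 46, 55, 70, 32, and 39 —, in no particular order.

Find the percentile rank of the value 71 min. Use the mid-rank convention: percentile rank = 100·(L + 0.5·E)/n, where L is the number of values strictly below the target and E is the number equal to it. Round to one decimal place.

Sorted: 10, 15, 32, 32, 36, 39, 46, 55, 70, 72.
Count below 71: L = 9; count equal: E = 0; n = 10.
Percentile rank = 100·(9 + 0.5·0)/10 = 100·9/10 = 90.

90.0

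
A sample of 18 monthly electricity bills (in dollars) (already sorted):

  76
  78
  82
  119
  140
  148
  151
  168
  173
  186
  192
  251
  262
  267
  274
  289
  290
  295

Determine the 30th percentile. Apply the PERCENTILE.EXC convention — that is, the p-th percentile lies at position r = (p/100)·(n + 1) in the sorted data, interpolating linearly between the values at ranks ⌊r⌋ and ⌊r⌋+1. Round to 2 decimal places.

145.60

n = 18.
r = (30/100)·(18 + 1) = 5.7.
Rank 5 is 140 and rank 6 is 148.
Interpolate: 140 + 0.7·(148 − 140) = 140 + 0.7·8 = 145.6.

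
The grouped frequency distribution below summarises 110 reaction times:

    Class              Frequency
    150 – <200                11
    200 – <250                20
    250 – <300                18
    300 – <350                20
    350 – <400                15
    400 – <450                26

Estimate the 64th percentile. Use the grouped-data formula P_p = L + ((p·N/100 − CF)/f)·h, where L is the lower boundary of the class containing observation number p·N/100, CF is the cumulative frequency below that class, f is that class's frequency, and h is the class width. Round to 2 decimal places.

354.67

N = 110; target position k = 64/100 · 110 = 70.4.
Cumulative frequencies: 11, 31, 49, 69, 84, 110.
Observation 70.4 falls in the class 350 – <400.
L = 350, CF = 69, f = 15, h = 50.
P64 = 350 + ((70.4 − 69)/15)·50 = 350 + 4.66667 = 354.667.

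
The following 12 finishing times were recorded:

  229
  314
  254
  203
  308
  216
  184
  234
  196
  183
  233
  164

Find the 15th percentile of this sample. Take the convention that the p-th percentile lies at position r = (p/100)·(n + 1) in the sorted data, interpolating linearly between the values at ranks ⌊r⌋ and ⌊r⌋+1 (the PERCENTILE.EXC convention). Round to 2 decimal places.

Sorted: 164, 183, 184, 196, 203, 216, 229, 233, 234, 254, 308, 314.
n = 12.
r = (15/100)·(12 + 1) = 1.95.
Rank 1 is 164 and rank 2 is 183.
Interpolate: 164 + 0.95·(183 − 164) = 164 + 0.95·19 = 182.05.

182.05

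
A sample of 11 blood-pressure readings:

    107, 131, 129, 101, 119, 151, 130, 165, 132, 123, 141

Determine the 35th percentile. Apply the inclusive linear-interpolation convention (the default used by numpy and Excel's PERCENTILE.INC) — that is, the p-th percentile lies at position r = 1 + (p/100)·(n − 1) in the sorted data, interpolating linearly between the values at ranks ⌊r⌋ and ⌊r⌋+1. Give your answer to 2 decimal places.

Sorted: 101, 107, 119, 123, 129, 130, 131, 132, 141, 151, 165.
n = 11.
r = 1 + (35/100)·(11 − 1) = 1 + 3.5 = 4.5.
Rank 4 is 123 and rank 5 is 129.
Interpolate: 123 + 0.5·(129 − 123) = 123 + 0.5·6 = 126.

126.00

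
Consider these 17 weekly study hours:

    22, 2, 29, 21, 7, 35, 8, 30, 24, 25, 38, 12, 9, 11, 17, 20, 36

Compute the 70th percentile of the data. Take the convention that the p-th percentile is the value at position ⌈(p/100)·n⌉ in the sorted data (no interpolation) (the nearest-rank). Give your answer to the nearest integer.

25

Sorted: 2, 7, 8, 9, 11, 12, 17, 20, 21, 22, 24, 25, 29, 30, 35, 36, 38.
n = 17.
Position = ⌈70/100 · 17⌉ = ⌈11.9⌉ = 12.
The value at rank 12 is 25.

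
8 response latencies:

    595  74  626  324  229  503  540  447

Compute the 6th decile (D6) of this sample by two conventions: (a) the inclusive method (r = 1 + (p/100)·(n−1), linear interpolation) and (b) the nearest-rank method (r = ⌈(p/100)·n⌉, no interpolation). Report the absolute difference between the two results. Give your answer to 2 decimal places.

7.40

Sorted: 74, 229, 324, 447, 503, 540, 595, 626.
n = 8.
(a) r = 5.2; between ranks 5 (503) and 6 (540): 510.4.
(b) the nearest-rank method: rank 5 → 503.
|510.4 − 503| = 7.4.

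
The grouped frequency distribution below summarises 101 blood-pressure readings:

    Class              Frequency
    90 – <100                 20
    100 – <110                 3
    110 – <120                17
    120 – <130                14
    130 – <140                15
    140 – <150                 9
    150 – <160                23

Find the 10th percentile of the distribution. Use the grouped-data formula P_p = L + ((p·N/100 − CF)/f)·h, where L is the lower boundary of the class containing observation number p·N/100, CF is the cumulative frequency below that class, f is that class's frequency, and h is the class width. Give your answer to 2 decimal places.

N = 101; target position k = 10/100 · 101 = 10.1.
Cumulative frequencies: 20, 23, 40, 54, 69, 78, 101.
Observation 10.1 falls in the class 90 – <100.
L = 90, CF = 0, f = 20, h = 10.
P10 = 90 + ((10.1 − 0)/20)·10 = 90 + 5.05 = 95.05.

95.05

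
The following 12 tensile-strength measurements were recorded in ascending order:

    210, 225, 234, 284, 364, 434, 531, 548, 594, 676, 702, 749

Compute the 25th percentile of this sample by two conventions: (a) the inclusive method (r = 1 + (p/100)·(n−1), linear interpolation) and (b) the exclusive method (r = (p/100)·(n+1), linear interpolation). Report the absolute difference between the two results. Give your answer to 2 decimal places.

25.00

n = 12.
(a) r = 3.75; between ranks 3 (234) and 4 (284): 271.5.
(b) r = 3.25; between ranks 3 (234) and 4 (284): 246.5.
|271.5 − 246.5| = 25.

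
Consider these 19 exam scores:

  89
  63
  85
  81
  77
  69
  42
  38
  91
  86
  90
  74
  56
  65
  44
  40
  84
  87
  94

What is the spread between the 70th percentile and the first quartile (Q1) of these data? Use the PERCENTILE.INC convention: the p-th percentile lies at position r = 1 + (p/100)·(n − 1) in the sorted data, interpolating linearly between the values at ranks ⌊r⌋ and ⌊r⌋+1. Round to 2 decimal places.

Sorted: 38, 40, 42, 44, 56, 63, 65, 69, 74, 77, 81, 84, 85, 86, 87, 89, 90, 91, 94.
n = 19.
P25: r = 5.5; ranks 5–6 are 56, 63; interpolating gives 59.5.
P70: r = 13.6; ranks 13–14 are 85, 86; interpolating gives 85.6.
Difference: 85.6 − 59.5 = 26.1.

26.10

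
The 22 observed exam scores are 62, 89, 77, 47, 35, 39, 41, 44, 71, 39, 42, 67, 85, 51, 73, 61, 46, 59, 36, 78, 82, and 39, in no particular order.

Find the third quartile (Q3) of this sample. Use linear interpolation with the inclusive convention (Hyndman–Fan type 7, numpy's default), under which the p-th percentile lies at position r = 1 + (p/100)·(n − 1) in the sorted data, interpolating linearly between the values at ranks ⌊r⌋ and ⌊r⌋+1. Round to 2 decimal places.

Sorted: 35, 36, 39, 39, 39, 41, 42, 44, 46, 47, 51, 59, 61, 62, 67, 71, 73, 77, 78, 82, 85, 89.
n = 22.
r = 1 + (75/100)·(22 − 1) = 1 + 15.75 = 16.75.
Rank 16 is 71 and rank 17 is 73.
Interpolate: 71 + 0.75·(73 − 71) = 71 + 0.75·2 = 72.5.

72.50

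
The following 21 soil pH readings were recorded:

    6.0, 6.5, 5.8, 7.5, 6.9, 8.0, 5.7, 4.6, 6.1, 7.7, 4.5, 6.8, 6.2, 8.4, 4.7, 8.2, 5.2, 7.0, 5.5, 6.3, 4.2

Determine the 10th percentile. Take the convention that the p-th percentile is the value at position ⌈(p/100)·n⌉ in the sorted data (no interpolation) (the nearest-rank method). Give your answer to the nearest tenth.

4.6

Sorted: 4.2, 4.5, 4.6, 4.7, 5.2, 5.5, 5.7, 5.8, 6.0, 6.1, 6.2, 6.3, 6.5, 6.8, 6.9, 7.0, 7.5, 7.7, 8.0, 8.2, 8.4.
n = 21.
Position = ⌈10/100 · 21⌉ = ⌈2.1⌉ = 3.
The value at rank 3 is 4.6.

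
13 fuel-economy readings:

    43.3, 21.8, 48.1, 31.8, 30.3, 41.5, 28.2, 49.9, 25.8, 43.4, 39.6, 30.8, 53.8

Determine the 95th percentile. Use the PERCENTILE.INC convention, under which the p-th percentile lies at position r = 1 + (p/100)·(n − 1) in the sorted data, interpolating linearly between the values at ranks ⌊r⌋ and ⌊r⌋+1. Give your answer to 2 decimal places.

51.46

Sorted: 21.8, 25.8, 28.2, 30.3, 30.8, 31.8, 39.6, 41.5, 43.3, 43.4, 48.1, 49.9, 53.8.
n = 13.
r = 1 + (95/100)·(13 − 1) = 1 + 11.4 = 12.4.
Rank 12 is 49.9 and rank 13 is 53.8.
Interpolate: 49.9 + 0.4·(53.8 − 49.9) = 49.9 + 0.4·3.9 = 51.46.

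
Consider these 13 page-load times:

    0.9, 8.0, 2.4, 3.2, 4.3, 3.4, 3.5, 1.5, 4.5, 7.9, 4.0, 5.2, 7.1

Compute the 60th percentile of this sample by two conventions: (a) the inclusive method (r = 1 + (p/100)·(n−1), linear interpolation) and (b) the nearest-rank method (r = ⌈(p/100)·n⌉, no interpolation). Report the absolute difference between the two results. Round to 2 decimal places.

0.04

Sorted: 0.9, 1.5, 2.4, 3.2, 3.4, 3.5, 4.0, 4.3, 4.5, 5.2, 7.1, 7.9, 8.0.
n = 13.
(a) r = 8.2; between ranks 8 (4.3) and 9 (4.5): 4.34.
(b) the nearest-rank method: rank 8 → 4.3.
|4.34 − 4.3| = 0.04.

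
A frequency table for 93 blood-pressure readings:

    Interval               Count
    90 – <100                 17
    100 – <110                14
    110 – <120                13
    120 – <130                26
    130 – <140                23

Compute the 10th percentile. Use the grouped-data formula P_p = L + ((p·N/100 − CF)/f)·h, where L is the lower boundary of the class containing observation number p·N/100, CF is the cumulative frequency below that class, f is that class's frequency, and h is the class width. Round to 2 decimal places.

95.47

N = 93; target position k = 10/100 · 93 = 9.3.
Cumulative frequencies: 17, 31, 44, 70, 93.
Observation 9.3 falls in the class 90 – <100.
L = 90, CF = 0, f = 17, h = 10.
P10 = 90 + ((9.3 − 0)/17)·10 = 90 + 5.47059 = 95.4706.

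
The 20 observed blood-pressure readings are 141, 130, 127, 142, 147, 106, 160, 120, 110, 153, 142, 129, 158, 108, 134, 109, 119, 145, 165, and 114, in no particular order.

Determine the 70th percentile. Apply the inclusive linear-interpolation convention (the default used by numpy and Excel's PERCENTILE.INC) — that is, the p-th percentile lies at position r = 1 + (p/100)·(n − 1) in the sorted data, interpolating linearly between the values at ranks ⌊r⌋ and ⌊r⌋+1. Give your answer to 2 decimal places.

142.90

Sorted: 106, 108, 109, 110, 114, 119, 120, 127, 129, 130, 134, 141, 142, 142, 145, 147, 153, 158, 160, 165.
n = 20.
r = 1 + (70/100)·(20 − 1) = 1 + 13.3 = 14.3.
Rank 14 is 142 and rank 15 is 145.
Interpolate: 142 + 0.3·(145 − 142) = 142 + 0.3·3 = 142.9.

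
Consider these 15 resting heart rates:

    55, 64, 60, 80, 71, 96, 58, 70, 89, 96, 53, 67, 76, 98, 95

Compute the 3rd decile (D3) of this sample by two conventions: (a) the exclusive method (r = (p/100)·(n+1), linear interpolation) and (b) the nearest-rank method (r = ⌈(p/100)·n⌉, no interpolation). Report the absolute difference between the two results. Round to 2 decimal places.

Sorted: 53, 55, 58, 60, 64, 67, 70, 71, 76, 80, 89, 95, 96, 96, 98.
n = 15.
(a) r = 4.8; between ranks 4 (60) and 5 (64): 63.2.
(b) the nearest-rank method: rank 5 → 64.
|63.2 − 64| = 0.8.

0.80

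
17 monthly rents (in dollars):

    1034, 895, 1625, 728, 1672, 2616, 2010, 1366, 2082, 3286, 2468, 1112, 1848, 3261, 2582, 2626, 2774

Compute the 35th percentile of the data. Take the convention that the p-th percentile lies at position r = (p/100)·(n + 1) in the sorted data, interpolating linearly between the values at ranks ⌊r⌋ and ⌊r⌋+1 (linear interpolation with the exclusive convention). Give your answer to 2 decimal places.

1639.10

Sorted: 728, 895, 1034, 1112, 1366, 1625, 1672, 1848, 2010, 2082, 2468, 2582, 2616, 2626, 2774, 3261, 3286.
n = 17.
r = (35/100)·(17 + 1) = 6.3.
Rank 6 is 1625 and rank 7 is 1672.
Interpolate: 1625 + 0.3·(1672 − 1625) = 1625 + 0.3·47 = 1639.1.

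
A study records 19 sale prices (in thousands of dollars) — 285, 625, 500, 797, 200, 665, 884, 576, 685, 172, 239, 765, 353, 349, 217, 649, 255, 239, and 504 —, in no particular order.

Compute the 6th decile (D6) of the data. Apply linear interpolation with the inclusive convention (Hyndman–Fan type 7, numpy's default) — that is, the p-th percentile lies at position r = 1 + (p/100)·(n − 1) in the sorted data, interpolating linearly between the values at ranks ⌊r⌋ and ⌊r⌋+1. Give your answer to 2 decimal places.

561.60

Sorted: 172, 200, 217, 239, 239, 255, 285, 349, 353, 500, 504, 576, 625, 649, 665, 685, 765, 797, 884.
n = 19.
r = 1 + (60/100)·(19 − 1) = 1 + 10.8 = 11.8.
Rank 11 is 504 and rank 12 is 576.
Interpolate: 504 + 0.8·(576 − 504) = 504 + 0.8·72 = 561.6.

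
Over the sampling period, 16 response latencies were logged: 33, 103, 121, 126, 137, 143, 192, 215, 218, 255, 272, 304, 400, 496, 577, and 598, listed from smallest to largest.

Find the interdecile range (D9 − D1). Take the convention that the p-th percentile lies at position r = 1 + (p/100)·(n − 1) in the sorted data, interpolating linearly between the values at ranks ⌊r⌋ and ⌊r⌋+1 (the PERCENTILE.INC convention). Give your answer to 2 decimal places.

n = 16.
P10: r = 2.5; ranks 2–3 are 103, 121; interpolating gives 112.
P90: r = 14.5; ranks 14–15 are 496, 577; interpolating gives 536.5.
Difference: 536.5 − 112 = 424.5.

424.50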